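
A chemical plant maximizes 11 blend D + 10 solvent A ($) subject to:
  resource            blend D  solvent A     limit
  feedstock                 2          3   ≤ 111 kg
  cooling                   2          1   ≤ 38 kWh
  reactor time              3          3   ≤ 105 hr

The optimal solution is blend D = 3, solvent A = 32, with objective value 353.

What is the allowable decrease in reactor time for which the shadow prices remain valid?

48

Binding constraints: cooling, reactor time. The basis is B = [[2,1],[3,3]] with det 3.
Per unit decrease in reactor time, x* moves by d = (0.3333, -0.6667).
The basis stays optimal until solvent A reaches 0; allowable decrease = 48 hr.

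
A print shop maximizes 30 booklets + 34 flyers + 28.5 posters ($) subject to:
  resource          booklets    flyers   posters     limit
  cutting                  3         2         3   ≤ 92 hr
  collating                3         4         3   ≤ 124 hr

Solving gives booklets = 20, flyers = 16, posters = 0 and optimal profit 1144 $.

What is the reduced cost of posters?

Check each constraint at x*: cutting 92/92 (tight); collating 124/124 (tight).
The binding rows give the dual system: 3·y_cutting + 3·y_collating = 30 and 2·y_cutting + 4·y_collating = 34.
This yields shadow prices y_cutting = 3, y_collating = 7.
Reduced cost of posters: c₃ − yᵀa₃ = 28.5 − (3·3 + 7·3) = 28.5 − 30 = -1.5.

-1.5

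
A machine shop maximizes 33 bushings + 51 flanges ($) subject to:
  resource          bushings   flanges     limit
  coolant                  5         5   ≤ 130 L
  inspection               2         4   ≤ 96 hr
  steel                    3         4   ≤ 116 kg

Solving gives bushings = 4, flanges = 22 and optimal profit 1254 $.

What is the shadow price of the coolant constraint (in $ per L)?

3

Binding: coolant and inspection. Non-binding: steel (16 unused).
Since steel is not tight, its dual is 0.
Dual feasibility on the basic columns requires 5·y_coolant + 2·y_inspection = 33, 5·y_coolant + 4·y_inspection = 51.
Solving: y_coolant = 3, y_inspection = 9.
Shadow price of coolant = 3.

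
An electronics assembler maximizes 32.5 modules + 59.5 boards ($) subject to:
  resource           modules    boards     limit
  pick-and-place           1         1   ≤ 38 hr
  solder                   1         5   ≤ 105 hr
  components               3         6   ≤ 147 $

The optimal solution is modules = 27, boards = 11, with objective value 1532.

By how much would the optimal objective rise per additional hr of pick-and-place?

5.5

At the optimum: pick-and-place uses 38 of 38 (binding); solder uses 82 of 105 (slack = 23); components uses 147 of 147 (binding).
Slack constraints have shadow price 0 (complementary slackness).
Dual feasibility on the basic columns requires 1·y_pick-and-place + 3·y_components = 32.5, 1·y_pick-and-place + 6·y_components = 59.5.
Solving: y_pick-and-place = 5.5, y_components = 9.
Shadow price of pick-and-place = 5.5.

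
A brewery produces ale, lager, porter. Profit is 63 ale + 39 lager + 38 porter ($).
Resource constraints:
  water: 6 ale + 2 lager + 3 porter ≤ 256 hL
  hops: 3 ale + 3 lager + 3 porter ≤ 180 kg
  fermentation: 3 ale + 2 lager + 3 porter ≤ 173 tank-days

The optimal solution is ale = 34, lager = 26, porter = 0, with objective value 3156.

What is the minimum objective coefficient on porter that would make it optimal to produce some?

Binding: water and hops. Non-binding: fermentation (19 unused).
Since fermentation is not tight, its dual is 0.
Dual feasibility on the basic columns requires 6·y_water + 3·y_hops = 63, 2·y_water + 3·y_hops = 39.
Solving: y_water = 6, y_hops = 9.
porter enters the basis when its profit ≥ yᵀa₃ = 6·3 + 9·3 = 45.

45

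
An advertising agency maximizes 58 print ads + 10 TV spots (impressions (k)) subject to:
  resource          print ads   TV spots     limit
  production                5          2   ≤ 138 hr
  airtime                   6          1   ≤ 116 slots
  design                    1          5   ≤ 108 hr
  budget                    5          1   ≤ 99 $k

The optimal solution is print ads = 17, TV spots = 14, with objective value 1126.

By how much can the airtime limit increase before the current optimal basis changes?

Binding constraints: airtime, budget. The basis is B = [[6,1],[5,1]] with det 1.
Per unit increase in airtime, x* moves by d = (1, -5).
The basis stays optimal until TV spots reaches 0; allowable increase = 2.8 slots.

2.8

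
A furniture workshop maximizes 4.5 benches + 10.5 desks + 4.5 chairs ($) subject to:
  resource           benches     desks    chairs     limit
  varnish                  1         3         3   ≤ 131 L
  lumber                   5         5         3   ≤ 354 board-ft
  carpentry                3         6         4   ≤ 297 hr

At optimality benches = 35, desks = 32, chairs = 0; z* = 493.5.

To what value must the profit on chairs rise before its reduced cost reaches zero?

Binding: varnish and carpentry. Non-binding: lumber (19 unused).
Since lumber is not tight, its dual is 0.
The binding rows give the dual system: 1·y_varnish + 3·y_carpentry = 4.5 and 3·y_varnish + 6·y_carpentry = 10.5.
Solving: y_varnish = 1.5, y_carpentry = 1.
chairs enters the basis when its profit ≥ yᵀa₃ = 1.5·3 + 1·4 = 8.5.

8.5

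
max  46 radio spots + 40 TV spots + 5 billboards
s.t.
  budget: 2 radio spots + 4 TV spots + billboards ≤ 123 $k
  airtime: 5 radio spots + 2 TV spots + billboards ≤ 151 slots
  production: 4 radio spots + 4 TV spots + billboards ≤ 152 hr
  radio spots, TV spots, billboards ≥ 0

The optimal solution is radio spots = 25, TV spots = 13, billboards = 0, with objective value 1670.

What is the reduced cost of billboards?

-6

Check each constraint at x*: budget 102/123 (slack 21); airtime 151/151 (tight); production 152/152 (tight).
Since budget is not tight, its dual is 0.
The binding rows give the dual system: 5·y_airtime + 4·y_production = 46 and 2·y_airtime + 4·y_production = 40.
Solving: y_airtime = 2, y_production = 9.
Reduced cost of billboards: c₃ − yᵀa₃ = 5 − (2·1 + 9·1) = 5 − 11 = -6.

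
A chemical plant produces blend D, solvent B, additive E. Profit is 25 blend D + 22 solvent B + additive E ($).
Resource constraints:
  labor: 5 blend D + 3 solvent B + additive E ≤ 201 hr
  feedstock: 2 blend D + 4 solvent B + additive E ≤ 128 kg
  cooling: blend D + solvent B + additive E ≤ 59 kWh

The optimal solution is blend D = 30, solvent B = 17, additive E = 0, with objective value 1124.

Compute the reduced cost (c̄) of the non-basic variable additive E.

-5.5

At the optimum: labor uses 201 of 201 (binding); feedstock uses 128 of 128 (binding); cooling uses 47 of 59 (slack = 12).
By complementary slackness, y = 0 for the non-binding constraint.
From A_Bᵀ y = c: 5·y_labor + 2·y_feedstock = 25; 3·y_labor + 4·y_feedstock = 22.
Solving: y_labor = 4, y_feedstock = 2.5.
Reduced cost of additive E: c₃ − yᵀa₃ = 1 − (4·1 + 2.5·1) = 1 − 6.5 = -5.5.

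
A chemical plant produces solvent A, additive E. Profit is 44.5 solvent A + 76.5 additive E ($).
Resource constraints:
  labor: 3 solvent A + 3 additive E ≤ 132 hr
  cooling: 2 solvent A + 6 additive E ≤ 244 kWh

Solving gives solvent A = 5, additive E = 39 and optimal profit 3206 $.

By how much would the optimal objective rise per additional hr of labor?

9.5

Both labor and cooling are binding at x*.
From A_Bᵀ y = c: 3·y_labor + 2·y_cooling = 44.5; 3·y_labor + 6·y_cooling = 76.5.
This yields shadow prices y_labor = 9.5, y_cooling = 8.
Shadow price of labor = 9.5.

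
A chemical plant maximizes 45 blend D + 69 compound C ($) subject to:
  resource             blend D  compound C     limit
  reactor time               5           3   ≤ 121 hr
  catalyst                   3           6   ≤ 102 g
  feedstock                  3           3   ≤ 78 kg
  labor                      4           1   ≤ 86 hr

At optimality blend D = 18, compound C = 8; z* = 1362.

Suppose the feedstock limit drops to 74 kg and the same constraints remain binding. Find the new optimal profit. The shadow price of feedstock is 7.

Δb = -4, so new z* = 1362 + (7)·(-4) = 1362 − 28 = 1334.

1334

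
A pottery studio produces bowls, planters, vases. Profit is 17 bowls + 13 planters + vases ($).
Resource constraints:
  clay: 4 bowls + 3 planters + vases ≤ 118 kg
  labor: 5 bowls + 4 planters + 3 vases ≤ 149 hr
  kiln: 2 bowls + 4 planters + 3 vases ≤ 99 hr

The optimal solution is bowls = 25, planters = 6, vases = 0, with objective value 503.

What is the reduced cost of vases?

Check each constraint at x*: clay 118/118 (tight); labor 149/149 (tight); kiln 74/99 (slack 25).
Since kiln is not tight, its dual is 0.
The binding rows give the dual system: 4·y_clay + 5·y_labor = 17 and 3·y_clay + 4·y_labor = 13.
This yields shadow prices y_clay = 3, y_labor = 1.
Reduced cost of vases: c₃ − yᵀa₃ = 1 − (3·1 + 1·3) = 1 − 6 = -5.

-5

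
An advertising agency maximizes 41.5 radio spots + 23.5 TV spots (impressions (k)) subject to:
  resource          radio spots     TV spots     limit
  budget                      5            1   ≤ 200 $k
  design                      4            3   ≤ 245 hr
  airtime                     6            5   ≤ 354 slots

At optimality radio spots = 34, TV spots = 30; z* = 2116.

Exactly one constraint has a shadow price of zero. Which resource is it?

design

budget: 200/200 (binding)
design: 226/245 (slack 19)
airtime: 354/354 (binding)
By complementary slackness, a constraint with positive slack has shadow price 0 → design.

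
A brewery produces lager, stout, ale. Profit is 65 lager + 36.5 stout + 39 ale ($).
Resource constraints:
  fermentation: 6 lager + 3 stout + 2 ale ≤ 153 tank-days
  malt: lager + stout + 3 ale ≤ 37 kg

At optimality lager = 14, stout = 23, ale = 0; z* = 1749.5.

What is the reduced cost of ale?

-4

At the optimum: fermentation uses 153 of 153 (binding); malt uses 37 of 37 (binding).
The binding rows give the dual system: 6·y_fermentation + 1·y_malt = 65 and 3·y_fermentation + 1·y_malt = 36.5.
→ y_fermentation = 9.5 and y_malt = 8.
Reduced cost of ale: c₃ − yᵀa₃ = 39 − (9.5·2 + 8·3) = 39 − 43 = -4.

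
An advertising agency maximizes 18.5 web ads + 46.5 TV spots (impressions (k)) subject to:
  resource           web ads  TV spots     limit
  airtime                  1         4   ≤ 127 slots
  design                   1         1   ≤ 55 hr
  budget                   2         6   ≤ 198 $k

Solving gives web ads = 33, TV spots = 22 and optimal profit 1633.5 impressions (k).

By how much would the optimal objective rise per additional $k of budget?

At the optimum: airtime uses 121 of 127 (slack = 6); design uses 55 of 55 (binding); budget uses 198 of 198 (binding).
Since airtime is not tight, its dual is 0.
Dual feasibility on the basic columns requires 1·y_design + 2·y_budget = 18.5, 1·y_design + 6·y_budget = 46.5.
Solving: y_design = 4.5, y_budget = 7.
Shadow price of budget = 7.

7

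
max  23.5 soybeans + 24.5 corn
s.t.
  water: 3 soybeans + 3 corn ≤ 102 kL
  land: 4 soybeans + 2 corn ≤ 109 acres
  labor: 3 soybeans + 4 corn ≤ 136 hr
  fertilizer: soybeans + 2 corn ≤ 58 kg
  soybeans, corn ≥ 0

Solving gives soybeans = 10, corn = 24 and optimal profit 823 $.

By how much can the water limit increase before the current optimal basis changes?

Binding constraints: water, fertilizer. The basis is B = [[3,3],[1,2]] with det 3.
Per unit increase in water, x* moves by d = (0.6667, -0.3333).
The basis stays optimal until land becomes binding; allowable increase = 10.5 kL.

10.5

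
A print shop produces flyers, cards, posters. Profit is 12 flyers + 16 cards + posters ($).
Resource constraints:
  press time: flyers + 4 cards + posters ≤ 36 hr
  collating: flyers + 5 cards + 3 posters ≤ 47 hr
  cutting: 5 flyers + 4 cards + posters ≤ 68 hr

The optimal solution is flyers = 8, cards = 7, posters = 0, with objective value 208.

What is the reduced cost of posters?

-3

Binding: press time and cutting. Non-binding: collating (4 unused).
Since collating is not tight, its dual is 0.
Dual feasibility on the basic columns requires 1·y_press time + 5·y_cutting = 12, 4·y_press time + 4·y_cutting = 16.
This yields shadow prices y_press time = 2, y_cutting = 2.
Reduced cost of posters: c₃ − yᵀa₃ = 1 − (2·1 + 2·1) = 1 − 4 = -3.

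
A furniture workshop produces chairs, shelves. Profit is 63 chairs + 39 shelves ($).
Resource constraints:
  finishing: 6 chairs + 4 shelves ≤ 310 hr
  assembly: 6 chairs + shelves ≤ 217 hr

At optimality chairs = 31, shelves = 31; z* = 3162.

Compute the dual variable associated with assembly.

1

Both finishing and assembly are binding at x*.
The binding rows give the dual system: 6·y_finishing + 6·y_assembly = 63 and 4·y_finishing + 1·y_assembly = 39.
→ y_finishing = 9.5 and y_assembly = 1.
Shadow price of assembly = 1.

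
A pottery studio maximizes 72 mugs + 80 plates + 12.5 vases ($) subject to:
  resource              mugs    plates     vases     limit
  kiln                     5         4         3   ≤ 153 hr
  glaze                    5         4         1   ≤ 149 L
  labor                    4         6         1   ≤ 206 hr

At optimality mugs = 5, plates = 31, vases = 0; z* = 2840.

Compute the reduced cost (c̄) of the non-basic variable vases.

-3.5

Binding: glaze and labor. Non-binding: kiln (4 unused).
By complementary slackness, y = 0 for the non-binding constraint.
From A_Bᵀ y = c: 5·y_glaze + 4·y_labor = 72; 4·y_glaze + 6·y_labor = 80.
Solving: y_glaze = 8, y_labor = 8.
Reduced cost of vases: c₃ − yᵀa₃ = 12.5 − (8·1 + 8·1) = 12.5 − 16 = -3.5.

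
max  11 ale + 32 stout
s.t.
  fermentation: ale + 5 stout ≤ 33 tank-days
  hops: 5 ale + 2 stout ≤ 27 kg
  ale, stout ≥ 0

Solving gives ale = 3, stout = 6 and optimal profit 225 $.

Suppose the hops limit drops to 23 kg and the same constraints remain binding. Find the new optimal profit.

At the optimum: fermentation uses 33 of 33 (binding); hops uses 27 of 27 (binding).
From A_Bᵀ y = c: 1·y_fermentation + 5·y_hops = 11; 5·y_fermentation + 2·y_hops = 32.
→ y_fermentation = 6 and y_hops = 1.
Δz = y_hops·Δb = 1 × (-4) = -4, so new z* = 225 − 4 = 221.

221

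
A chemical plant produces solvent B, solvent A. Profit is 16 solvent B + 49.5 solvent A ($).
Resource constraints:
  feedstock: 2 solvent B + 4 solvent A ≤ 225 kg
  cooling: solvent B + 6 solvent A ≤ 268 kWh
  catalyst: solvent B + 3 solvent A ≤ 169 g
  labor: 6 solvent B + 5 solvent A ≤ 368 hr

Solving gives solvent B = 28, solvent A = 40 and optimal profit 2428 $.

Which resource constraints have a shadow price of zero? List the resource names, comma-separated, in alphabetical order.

feedstock: 216/225 (slack 9)
cooling: 268/268 (binding)
catalyst: 148/169 (slack 21)
labor: 368/368 (binding)
By complementary slackness, a constraint with positive slack has shadow price 0 → catalyst, feedstock.

catalyst, feedstock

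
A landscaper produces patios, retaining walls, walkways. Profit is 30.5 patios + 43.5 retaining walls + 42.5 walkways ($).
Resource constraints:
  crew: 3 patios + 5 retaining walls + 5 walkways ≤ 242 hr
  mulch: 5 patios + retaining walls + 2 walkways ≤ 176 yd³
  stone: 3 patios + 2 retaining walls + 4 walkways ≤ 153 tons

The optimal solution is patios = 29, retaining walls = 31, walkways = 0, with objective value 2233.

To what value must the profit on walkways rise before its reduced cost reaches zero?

At the optimum: crew uses 242 of 242 (binding); mulch uses 176 of 176 (binding); stone uses 149 of 153 (slack = 4).
By complementary slackness, y = 0 for the non-binding constraint.
Dual feasibility on the basic columns requires 3·y_crew + 5·y_mulch = 30.5, 5·y_crew + 1·y_mulch = 43.5.
This yields shadow prices y_crew = 8.5, y_mulch = 1.
walkways enters the basis when its profit ≥ yᵀa₃ = 8.5·5 + 1·2 = 44.5.

44.5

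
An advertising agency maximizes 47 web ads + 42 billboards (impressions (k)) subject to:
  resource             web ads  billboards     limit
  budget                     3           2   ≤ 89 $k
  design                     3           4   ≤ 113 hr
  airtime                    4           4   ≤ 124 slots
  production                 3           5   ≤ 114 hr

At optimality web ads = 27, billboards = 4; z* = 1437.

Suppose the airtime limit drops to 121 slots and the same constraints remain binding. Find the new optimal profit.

1413

Check each constraint at x*: budget 89/89 (tight); design 97/113 (slack 16); airtime 124/124 (tight); production 101/114 (slack 13).
Since design, production are not tight, their duals are 0.
Dual feasibility on the basic columns requires 3·y_budget + 4·y_airtime = 47, 2·y_budget + 4·y_airtime = 42.
Solving: y_budget = 5, y_airtime = 8.
Δz = y_airtime·Δb = 8 × (-3) = -24, so new z* = 1437 − 24 = 1413.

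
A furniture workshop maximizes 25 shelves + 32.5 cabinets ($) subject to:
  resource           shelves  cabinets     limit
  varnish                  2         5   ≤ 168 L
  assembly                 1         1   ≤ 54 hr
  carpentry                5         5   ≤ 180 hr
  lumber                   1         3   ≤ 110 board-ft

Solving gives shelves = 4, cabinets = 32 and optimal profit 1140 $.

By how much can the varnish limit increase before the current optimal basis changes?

Binding constraints: varnish, carpentry. The basis is B = [[2,5],[5,5]] with det -15.
Per unit increase in varnish, x* moves by d = (-0.3333, 0.3333).
The basis stays optimal until shelves reaches 0; allowable increase = 12 L.

12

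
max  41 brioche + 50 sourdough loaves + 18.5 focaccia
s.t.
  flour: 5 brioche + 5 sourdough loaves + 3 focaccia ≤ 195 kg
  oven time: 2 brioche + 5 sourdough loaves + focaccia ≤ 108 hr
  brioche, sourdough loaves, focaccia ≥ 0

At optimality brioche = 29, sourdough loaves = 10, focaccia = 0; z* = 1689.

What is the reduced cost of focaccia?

-5.5

Both flour and oven time are binding at x*.
From A_Bᵀ y = c: 5·y_flour + 2·y_oven time = 41; 5·y_flour + 5·y_oven time = 50.
→ y_flour = 7 and y_oven time = 3.
Reduced cost of focaccia: c₃ − yᵀa₃ = 18.5 − (7·3 + 3·1) = 18.5 − 24 = -5.5.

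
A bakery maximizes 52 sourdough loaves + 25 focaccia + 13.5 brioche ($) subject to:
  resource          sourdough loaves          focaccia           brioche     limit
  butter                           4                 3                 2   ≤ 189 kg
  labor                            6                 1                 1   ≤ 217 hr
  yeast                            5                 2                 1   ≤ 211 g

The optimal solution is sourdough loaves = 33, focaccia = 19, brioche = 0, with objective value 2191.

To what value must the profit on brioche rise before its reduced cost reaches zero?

Check each constraint at x*: butter 189/189 (tight); labor 217/217 (tight); yeast 203/211 (slack 8).
By complementary slackness, y = 0 for the non-binding constraint.
The binding rows give the dual system: 4·y_butter + 6·y_labor = 52 and 3·y_butter + 1·y_labor = 25.
This yields shadow prices y_butter = 7, y_labor = 4.
brioche enters the basis when its profit ≥ yᵀa₃ = 7·2 + 4·1 = 18.

18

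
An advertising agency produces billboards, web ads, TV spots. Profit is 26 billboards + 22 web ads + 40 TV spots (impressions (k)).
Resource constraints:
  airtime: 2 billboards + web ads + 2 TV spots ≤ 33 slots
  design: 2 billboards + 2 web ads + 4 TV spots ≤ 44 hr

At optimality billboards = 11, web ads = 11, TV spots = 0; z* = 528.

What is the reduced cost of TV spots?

-4

Check each constraint at x*: airtime 33/33 (tight); design 44/44 (tight).
The binding rows give the dual system: 2·y_airtime + 2·y_design = 26 and 1·y_airtime + 2·y_design = 22.
→ y_airtime = 4 and y_design = 9.
Reduced cost of TV spots: c₃ − yᵀa₃ = 40 − (4·2 + 9·4) = 40 − 44 = -4.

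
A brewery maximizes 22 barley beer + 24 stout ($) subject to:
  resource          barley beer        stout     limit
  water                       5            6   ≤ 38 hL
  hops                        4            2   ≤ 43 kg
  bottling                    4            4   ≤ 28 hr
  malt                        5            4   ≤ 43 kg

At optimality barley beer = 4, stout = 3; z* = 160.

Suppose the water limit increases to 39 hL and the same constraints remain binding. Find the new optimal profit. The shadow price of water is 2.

Δb = 1, so new z* = 160 + (2)·(1) = 160 + 2 = 162.

162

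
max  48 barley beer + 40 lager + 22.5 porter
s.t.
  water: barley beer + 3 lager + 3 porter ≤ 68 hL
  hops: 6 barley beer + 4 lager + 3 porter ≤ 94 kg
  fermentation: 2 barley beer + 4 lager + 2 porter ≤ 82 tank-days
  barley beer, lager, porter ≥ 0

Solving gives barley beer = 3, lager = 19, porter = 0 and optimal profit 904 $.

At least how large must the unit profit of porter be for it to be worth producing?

Check each constraint at x*: water 60/68 (slack 8); hops 94/94 (tight); fermentation 82/82 (tight).
Slack constraints have shadow price 0 (complementary slackness).
From A_Bᵀ y = c: 6·y_hops + 2·y_fermentation = 48; 4·y_hops + 4·y_fermentation = 40.
This yields shadow prices y_hops = 7, y_fermentation = 3.
porter enters the basis when its profit ≥ yᵀa₃ = 7·3 + 3·2 = 27.

27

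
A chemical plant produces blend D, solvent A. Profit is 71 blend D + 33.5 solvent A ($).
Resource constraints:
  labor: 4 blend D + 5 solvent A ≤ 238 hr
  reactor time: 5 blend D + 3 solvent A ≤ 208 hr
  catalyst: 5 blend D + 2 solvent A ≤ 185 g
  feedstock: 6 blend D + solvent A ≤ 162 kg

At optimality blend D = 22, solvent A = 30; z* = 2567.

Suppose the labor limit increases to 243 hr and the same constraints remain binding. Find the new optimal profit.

Check each constraint at x*: labor 238/238 (tight); reactor time 200/208 (slack 8); catalyst 170/185 (slack 15); feedstock 162/162 (tight).
By complementary slackness, y = 0 for the non-binding constraints.
From A_Bᵀ y = c: 4·y_labor + 6·y_feedstock = 71; 5·y_labor + 1·y_feedstock = 33.5.
→ y_labor = 5 and y_feedstock = 8.5.
Δz = y_labor·Δb = 5 × (5) = 25, so new z* = 2567 + 25 = 2592.

2592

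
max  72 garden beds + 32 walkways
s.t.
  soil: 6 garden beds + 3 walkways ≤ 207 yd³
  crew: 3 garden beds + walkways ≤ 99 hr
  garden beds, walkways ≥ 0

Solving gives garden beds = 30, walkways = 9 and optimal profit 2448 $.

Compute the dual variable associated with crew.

Check each constraint at x*: soil 207/207 (tight); crew 99/99 (tight).
From A_Bᵀ y = c: 6·y_soil + 3·y_crew = 72; 3·y_soil + 1·y_crew = 32.
This yields shadow prices y_soil = 8, y_crew = 8.
Shadow price of crew = 8.

8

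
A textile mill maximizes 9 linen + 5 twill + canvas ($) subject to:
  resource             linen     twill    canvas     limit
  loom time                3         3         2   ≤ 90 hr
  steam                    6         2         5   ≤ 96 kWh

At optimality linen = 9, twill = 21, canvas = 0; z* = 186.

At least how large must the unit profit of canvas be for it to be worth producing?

Both loom time and steam are binding at x*.
From A_Bᵀ y = c: 3·y_loom time + 6·y_steam = 9; 3·y_loom time + 2·y_steam = 5.
This yields shadow prices y_loom time = 1, y_steam = 1.
canvas enters the basis when its profit ≥ yᵀa₃ = 1·2 + 1·5 = 7.

7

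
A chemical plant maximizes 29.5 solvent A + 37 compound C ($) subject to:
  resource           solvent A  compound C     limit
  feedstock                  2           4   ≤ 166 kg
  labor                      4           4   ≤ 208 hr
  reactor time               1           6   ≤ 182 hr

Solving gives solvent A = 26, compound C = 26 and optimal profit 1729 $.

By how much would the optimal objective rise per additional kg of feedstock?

Check each constraint at x*: feedstock 156/166 (slack 10); labor 208/208 (tight); reactor time 182/182 (tight).
By complementary slackness, y = 0 for the non-binding constraint.
The binding rows give the dual system: 4·y_labor + 1·y_reactor time = 29.5 and 4·y_labor + 6·y_reactor time = 37.
→ y_labor = 7 and y_reactor time = 1.5.
Shadow price of feedstock = 0.

0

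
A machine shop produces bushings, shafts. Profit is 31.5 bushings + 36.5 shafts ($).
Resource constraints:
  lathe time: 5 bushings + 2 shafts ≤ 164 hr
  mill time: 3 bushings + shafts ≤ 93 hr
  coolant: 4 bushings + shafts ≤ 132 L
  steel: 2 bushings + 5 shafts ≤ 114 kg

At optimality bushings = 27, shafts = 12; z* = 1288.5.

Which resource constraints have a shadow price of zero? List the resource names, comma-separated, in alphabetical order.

lathe time: 159/164 (slack 5)
mill time: 93/93 (binding)
coolant: 120/132 (slack 12)
steel: 114/114 (binding)
By complementary slackness, a constraint with positive slack has shadow price 0 → coolant, lathe time.

coolant, lathe time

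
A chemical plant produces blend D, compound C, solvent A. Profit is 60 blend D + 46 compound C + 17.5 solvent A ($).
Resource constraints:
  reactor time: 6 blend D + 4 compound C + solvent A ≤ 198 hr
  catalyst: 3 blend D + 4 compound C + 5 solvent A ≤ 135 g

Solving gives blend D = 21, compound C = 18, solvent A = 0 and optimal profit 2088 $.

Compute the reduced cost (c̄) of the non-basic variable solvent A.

-6

Both reactor time and catalyst are binding at x*.
From A_Bᵀ y = c: 6·y_reactor time + 3·y_catalyst = 60; 4·y_reactor time + 4·y_catalyst = 46.
Solving: y_reactor time = 8.5, y_catalyst = 3.
Reduced cost of solvent A: c₃ − yᵀa₃ = 17.5 − (8.5·1 + 3·5) = 17.5 − 23.5 = -6.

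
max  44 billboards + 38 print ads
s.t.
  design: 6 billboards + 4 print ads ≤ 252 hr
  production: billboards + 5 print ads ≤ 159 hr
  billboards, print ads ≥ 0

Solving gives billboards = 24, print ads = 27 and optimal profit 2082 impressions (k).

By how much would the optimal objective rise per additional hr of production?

At the optimum: design uses 252 of 252 (binding); production uses 159 of 159 (binding).
The binding rows give the dual system: 6·y_design + 1·y_production = 44 and 4·y_design + 5·y_production = 38.
→ y_design = 7 and y_production = 2.
Shadow price of production = 2.

2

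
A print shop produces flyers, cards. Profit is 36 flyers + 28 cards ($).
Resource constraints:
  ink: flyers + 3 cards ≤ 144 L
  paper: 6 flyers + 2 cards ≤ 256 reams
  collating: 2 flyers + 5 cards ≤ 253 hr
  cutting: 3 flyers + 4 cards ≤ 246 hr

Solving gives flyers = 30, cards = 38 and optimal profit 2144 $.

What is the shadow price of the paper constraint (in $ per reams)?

5

At the optimum: ink uses 144 of 144 (binding); paper uses 256 of 256 (binding); collating uses 250 of 253 (slack = 3); cutting uses 242 of 246 (slack = 4).
Slack constraints have shadow price 0 (complementary slackness).
Dual feasibility on the basic columns requires 1·y_ink + 6·y_paper = 36, 3·y_ink + 2·y_paper = 28.
This yields shadow prices y_ink = 6, y_paper = 5.
Shadow price of paper = 5.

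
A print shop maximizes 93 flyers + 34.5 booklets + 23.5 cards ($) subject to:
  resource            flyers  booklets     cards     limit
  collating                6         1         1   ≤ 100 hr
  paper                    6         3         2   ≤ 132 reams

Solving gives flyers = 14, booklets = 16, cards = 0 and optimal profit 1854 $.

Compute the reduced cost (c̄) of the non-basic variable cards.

Check each constraint at x*: collating 100/100 (tight); paper 132/132 (tight).
From A_Bᵀ y = c: 6·y_collating + 6·y_paper = 93; 1·y_collating + 3·y_paper = 34.5.
This yields shadow prices y_collating = 6, y_paper = 9.5.
Reduced cost of cards: c₃ − yᵀa₃ = 23.5 − (6·1 + 9.5·2) = 23.5 − 25 = -1.5.

-1.5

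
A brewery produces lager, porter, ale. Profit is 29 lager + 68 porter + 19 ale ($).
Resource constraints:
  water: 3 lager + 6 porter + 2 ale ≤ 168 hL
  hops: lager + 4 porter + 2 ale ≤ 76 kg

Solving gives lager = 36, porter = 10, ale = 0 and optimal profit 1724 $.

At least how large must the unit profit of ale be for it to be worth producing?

At the optimum: water uses 168 of 168 (binding); hops uses 76 of 76 (binding).
From A_Bᵀ y = c: 3·y_water + 1·y_hops = 29; 6·y_water + 4·y_hops = 68.
Solving: y_water = 8, y_hops = 5.
ale enters the basis when its profit ≥ yᵀa₃ = 8·2 + 5·2 = 26.

26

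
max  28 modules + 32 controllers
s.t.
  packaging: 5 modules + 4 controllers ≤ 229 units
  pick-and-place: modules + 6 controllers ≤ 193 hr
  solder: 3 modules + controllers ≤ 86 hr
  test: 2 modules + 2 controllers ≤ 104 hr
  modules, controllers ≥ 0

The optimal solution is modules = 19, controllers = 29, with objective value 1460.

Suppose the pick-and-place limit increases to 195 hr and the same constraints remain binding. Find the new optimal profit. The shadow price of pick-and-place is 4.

1468

Δb = 2, so new z* = 1460 + (4)·(2) = 1460 + 8 = 1468.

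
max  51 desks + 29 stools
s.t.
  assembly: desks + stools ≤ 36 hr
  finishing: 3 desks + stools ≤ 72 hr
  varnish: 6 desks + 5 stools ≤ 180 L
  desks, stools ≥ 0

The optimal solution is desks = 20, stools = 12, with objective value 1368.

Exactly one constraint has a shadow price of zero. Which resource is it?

assembly

assembly: 32/36 (slack 4)
finishing: 72/72 (binding)
varnish: 180/180 (binding)
By complementary slackness, a constraint with positive slack has shadow price 0 → assembly.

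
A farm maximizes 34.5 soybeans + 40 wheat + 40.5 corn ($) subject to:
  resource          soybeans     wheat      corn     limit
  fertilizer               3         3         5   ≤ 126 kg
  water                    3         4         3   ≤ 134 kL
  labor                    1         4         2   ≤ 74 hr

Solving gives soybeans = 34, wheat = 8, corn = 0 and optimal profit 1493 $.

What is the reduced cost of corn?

Binding: fertilizer and water. Non-binding: labor (8 unused).
By complementary slackness, y = 0 for the non-binding constraint.
The binding rows give the dual system: 3·y_fertilizer + 3·y_water = 34.5 and 3·y_fertilizer + 4·y_water = 40.
This yields shadow prices y_fertilizer = 6, y_water = 5.5.
Reduced cost of corn: c₃ − yᵀa₃ = 40.5 − (6·5 + 5.5·3) = 40.5 − 46.5 = -6.

-6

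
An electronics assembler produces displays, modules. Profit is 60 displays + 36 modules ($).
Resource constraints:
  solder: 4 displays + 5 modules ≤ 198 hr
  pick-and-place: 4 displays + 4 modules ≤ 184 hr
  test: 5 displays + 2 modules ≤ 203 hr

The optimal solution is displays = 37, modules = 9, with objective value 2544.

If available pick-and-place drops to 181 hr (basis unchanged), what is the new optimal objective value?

At the optimum: solder uses 193 of 198 (slack = 5); pick-and-place uses 184 of 184 (binding); test uses 203 of 203 (binding).
Since solder is not tight, its dual is 0.
The binding rows give the dual system: 4·y_pick-and-place + 5·y_test = 60 and 4·y_pick-and-place + 2·y_test = 36.
→ y_pick-and-place = 5 and y_test = 8.
Δz = y_pick-and-place·Δb = 5 × (-3) = -15, so new z* = 2544 − 15 = 2529.

2529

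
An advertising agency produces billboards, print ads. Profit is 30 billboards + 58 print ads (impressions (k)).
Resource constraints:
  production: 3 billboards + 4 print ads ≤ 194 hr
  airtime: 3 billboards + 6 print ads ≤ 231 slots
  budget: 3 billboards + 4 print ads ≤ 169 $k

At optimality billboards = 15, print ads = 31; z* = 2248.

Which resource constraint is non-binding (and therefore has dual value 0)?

production: 169/194 (slack 25)
airtime: 231/231 (binding)
budget: 169/169 (binding)
By complementary slackness, a constraint with positive slack has shadow price 0 → production.

production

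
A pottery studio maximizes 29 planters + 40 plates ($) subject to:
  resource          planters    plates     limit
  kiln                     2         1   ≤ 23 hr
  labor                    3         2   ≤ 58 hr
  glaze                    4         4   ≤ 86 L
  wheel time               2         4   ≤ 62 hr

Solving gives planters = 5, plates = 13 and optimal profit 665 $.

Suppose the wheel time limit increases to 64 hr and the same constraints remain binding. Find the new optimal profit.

682

Check each constraint at x*: kiln 23/23 (tight); labor 41/58 (slack 17); glaze 72/86 (slack 14); wheel time 62/62 (tight).
Since labor, glaze are not tight, their duals are 0.
Dual feasibility on the basic columns requires 2·y_kiln + 2·y_wheel time = 29, 1·y_kiln + 4·y_wheel time = 40.
This yields shadow prices y_kiln = 6, y_wheel time = 8.5.
Δz = y_wheel time·Δb = 8.5 × (2) = 17, so new z* = 665 + 17 = 682.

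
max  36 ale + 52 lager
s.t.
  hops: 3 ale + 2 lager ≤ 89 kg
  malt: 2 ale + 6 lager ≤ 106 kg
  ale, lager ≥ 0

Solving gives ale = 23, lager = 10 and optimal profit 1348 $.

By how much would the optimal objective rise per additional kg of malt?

Check each constraint at x*: hops 89/89 (tight); malt 106/106 (tight).
From A_Bᵀ y = c: 3·y_hops + 2·y_malt = 36; 2·y_hops + 6·y_malt = 52.
→ y_hops = 8 and y_malt = 6.
Shadow price of malt = 6.

6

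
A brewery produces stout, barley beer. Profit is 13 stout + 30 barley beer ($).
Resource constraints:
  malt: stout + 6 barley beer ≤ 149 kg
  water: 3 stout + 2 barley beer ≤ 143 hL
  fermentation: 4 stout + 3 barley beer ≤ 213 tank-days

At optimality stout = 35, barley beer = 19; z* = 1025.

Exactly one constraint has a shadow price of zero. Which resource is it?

fermentation

malt: 149/149 (binding)
water: 143/143 (binding)
fermentation: 197/213 (slack 16)
By complementary slackness, a constraint with positive slack has shadow price 0 → fermentation.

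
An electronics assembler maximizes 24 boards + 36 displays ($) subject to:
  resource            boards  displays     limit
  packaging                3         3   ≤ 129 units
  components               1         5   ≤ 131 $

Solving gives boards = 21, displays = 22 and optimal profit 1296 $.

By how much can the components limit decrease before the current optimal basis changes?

Binding constraints: packaging, components. The basis is B = [[3,3],[1,5]] with det 12.
Per unit decrease in components, x* moves by d = (0.25, -0.25).
The basis stays optimal until displays reaches 0; allowable decrease = 88 $.

88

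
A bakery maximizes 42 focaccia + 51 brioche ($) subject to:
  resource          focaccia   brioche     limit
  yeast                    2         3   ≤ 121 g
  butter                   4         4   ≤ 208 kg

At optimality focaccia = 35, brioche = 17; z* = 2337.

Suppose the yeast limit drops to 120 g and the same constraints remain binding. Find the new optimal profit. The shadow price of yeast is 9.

2328

Δb = -1, so new z* = 2337 + (9)·(-1) = 2337 − 9 = 2328.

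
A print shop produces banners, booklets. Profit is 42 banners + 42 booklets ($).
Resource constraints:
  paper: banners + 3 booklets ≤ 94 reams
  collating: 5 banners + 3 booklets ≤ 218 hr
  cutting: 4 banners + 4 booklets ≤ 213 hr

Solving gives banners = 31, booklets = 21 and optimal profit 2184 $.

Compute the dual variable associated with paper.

Check each constraint at x*: paper 94/94 (tight); collating 218/218 (tight); cutting 208/213 (slack 5).
Slack constraints have shadow price 0 (complementary slackness).
From A_Bᵀ y = c: 1·y_paper + 5·y_collating = 42; 3·y_paper + 3·y_collating = 42.
→ y_paper = 7 and y_collating = 7.
Shadow price of paper = 7.

7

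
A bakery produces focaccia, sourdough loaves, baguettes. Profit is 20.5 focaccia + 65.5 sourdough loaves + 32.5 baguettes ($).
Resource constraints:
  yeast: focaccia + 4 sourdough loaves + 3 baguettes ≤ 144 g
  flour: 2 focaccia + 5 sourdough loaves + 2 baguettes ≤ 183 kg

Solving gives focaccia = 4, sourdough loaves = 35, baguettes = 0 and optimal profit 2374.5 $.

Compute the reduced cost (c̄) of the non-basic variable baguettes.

At the optimum: yeast uses 144 of 144 (binding); flour uses 183 of 183 (binding).
Dual feasibility on the basic columns requires 1·y_yeast + 2·y_flour = 20.5, 4·y_yeast + 5·y_flour = 65.5.
Solving: y_yeast = 9.5, y_flour = 5.5.
Reduced cost of baguettes: c₃ − yᵀa₃ = 32.5 − (9.5·3 + 5.5·2) = 32.5 − 39.5 = -7.

-7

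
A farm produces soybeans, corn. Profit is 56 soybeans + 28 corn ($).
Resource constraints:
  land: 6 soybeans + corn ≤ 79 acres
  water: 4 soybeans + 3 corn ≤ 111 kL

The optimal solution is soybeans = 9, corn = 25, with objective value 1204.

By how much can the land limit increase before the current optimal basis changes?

Binding constraints: land, water. The basis is B = [[6,1],[4,3]] with det 14.
Per unit increase in land, x* moves by d = (0.2143, -0.2857).
The basis stays optimal until corn reaches 0; allowable increase = 87.5 acres.

87.5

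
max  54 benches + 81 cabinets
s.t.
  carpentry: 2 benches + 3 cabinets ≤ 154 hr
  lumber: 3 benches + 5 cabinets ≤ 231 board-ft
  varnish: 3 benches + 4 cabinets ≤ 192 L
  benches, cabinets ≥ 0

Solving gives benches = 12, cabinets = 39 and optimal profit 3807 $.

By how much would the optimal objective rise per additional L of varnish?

9

At the optimum: carpentry uses 141 of 154 (slack = 13); lumber uses 231 of 231 (binding); varnish uses 192 of 192 (binding).
Since carpentry is not tight, its dual is 0.
Dual feasibility on the basic columns requires 3·y_lumber + 3·y_varnish = 54, 5·y_lumber + 4·y_varnish = 81.
Solving: y_lumber = 9, y_varnish = 9.
Shadow price of varnish = 9.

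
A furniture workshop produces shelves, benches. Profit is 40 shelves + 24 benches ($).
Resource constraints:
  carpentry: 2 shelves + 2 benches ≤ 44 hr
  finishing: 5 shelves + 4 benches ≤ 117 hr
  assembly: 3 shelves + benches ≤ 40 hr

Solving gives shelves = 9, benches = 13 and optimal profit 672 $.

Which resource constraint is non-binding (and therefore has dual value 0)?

finishing

carpentry: 44/44 (binding)
finishing: 97/117 (slack 20)
assembly: 40/40 (binding)
By complementary slackness, a constraint with positive slack has shadow price 0 → finishing.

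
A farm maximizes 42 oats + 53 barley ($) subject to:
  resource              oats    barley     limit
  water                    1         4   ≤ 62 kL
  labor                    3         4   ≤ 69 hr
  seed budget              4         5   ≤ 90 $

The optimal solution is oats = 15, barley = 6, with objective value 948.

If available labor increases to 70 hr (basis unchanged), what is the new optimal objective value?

At the optimum: water uses 39 of 62 (slack = 23); labor uses 69 of 69 (binding); seed budget uses 90 of 90 (binding).
By complementary slackness, y = 0 for the non-binding constraint.
Dual feasibility on the basic columns requires 3·y_labor + 4·y_seed budget = 42, 4·y_labor + 5·y_seed budget = 53.
This yields shadow prices y_labor = 2, y_seed budget = 9.
Δz = y_labor·Δb = 2 × (1) = 2, so new z* = 948 + 2 = 950.

950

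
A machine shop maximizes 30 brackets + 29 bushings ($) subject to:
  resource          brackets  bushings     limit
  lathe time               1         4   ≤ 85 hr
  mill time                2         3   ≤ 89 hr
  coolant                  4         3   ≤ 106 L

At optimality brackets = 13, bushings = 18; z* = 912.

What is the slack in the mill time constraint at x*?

9

mill time used = 2·13 + 3·18 = 80; slack = 89 − 80 = 9.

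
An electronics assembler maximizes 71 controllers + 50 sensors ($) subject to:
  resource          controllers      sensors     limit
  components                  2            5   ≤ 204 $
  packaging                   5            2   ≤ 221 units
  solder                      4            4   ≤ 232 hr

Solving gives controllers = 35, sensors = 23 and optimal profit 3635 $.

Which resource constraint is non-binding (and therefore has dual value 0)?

components: 185/204 (slack 19)
packaging: 221/221 (binding)
solder: 232/232 (binding)
By complementary slackness, a constraint with positive slack has shadow price 0 → components.

components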